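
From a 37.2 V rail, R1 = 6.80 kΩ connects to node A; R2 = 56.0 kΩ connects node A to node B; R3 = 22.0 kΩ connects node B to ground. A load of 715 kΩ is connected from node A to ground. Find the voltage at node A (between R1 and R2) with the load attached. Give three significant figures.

V ≈ 33.9 V

Below node A the series string R2+R3 = 78.00 kΩ sits in parallel with the 715 kΩ load: 70.33 kΩ.
V_A = 37.2 × 70.33/(6.80 + 70.33) = 33.9 V.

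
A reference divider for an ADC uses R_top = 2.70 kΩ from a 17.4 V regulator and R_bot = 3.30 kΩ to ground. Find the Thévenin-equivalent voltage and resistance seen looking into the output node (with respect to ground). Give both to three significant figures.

V_th is the open-circuit tap voltage: 17.4 × 3.30/(2.70 + 3.30) = 9.57 V.
With the supply zeroed, R_top and R_bot appear in parallel from the tap: R_th = R_top‖R_bot = (2.70 × 3.30)/6.000 = 1.49 kΩ.

V_th = 9.57 V, R_th = 1.49 kΩ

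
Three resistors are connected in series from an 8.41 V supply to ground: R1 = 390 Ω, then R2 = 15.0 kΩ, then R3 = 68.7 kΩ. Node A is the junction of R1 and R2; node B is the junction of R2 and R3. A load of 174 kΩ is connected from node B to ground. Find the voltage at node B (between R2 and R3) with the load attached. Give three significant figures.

At node B, R3 is in parallel with the load: R3‖R_L = 49250 Ω.
Below node A the resistance is R2 + (R3‖R_L) = 64250 Ω, so V_A = 8.41 × 64250/64640 = 8.359 V.
Then V_B = V_A × (R3‖R_L)/(R2 + R3‖R_L) = 8.359 × 49250/64250 = 6.41 V.

V ≈ 6.41 V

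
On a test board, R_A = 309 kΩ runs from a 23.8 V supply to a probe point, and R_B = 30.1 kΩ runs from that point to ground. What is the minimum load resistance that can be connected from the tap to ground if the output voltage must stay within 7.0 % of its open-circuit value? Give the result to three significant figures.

R_L(min) ≈ 364 kΩ

Output resistance R_th = R_A‖R_B = (309 × 30.1)/339.1 = 27.43 kΩ.
The fractional drop is R_th/(R_th + R_L); requiring this ≤ 0.0700 gives R_L ≥ R_th(1/0.0700 − 1) = 27.43 × 13.29 = 364 kΩ.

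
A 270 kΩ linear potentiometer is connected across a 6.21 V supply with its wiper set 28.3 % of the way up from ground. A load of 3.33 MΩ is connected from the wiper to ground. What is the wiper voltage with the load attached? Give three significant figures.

The wiper splits the pot into (1−α)R = 193.6 kΩ above and αR = 76.41 kΩ below.
Lower section ‖ load = 74.70 kΩ.
V_wiper = 6.21 × 74.70/(193.6 + 74.70) = 1.73 V.

V ≈ 1.73 V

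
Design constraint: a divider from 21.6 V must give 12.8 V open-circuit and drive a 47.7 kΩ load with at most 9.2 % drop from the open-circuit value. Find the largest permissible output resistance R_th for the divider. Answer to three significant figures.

Loading drop = R_th/(R_th + R_L) ≤ 0.0920, so R_th ≤ R_L · ε/(1−ε) = 47.7 kΩ × 0.0920/0.9080 = 4.83 kΩ.

R_th ≤ 4.83 kΩ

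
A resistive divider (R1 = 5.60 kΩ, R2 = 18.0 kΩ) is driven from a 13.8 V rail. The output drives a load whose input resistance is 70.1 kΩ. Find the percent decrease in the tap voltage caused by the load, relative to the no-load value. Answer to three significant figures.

5.74 %

The divider's output (Thévenin) resistance is R1‖R2 = 4.271 kΩ.
Fractional drop under load = R_th/(R_th + R_L) = 4.271 / (4.271 + 70.1) = 0.05743.
So the output falls by 5.74 %.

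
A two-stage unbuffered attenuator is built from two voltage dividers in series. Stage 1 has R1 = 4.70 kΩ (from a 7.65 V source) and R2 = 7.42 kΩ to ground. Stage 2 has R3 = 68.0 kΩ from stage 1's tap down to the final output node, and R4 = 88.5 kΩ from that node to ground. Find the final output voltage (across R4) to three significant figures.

Stage 2 presents R3+R4 = 156.5 kΩ as a load on stage 1's tap.
Stage 1's lower leg becomes R2‖(R3+R4) = 7.084 kΩ, so V_mid = 7.65 × 7.084/11.78 = 4.599 V.
Stage 2 is itself unloaded: V_out = V_mid × R4/(R3+R4) = 4.599 × 88.5/156.5 = 2.60 V.

V_out ≈ 2.60 V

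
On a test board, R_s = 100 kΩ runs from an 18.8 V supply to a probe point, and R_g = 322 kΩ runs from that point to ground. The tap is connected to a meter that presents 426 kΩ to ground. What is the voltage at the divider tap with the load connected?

V_out ≈ 12.2 V

The load sits in parallel with R_g: R_g‖R_L = (322 × 426) / (322 + 426) = 183.4 kΩ.
V_out = 18.8 × 183.4 / (100 + 183.4) = 18.8 × 183.4/283.4 = 12.2 V.
(Unloaded it would have been 14.3 V.)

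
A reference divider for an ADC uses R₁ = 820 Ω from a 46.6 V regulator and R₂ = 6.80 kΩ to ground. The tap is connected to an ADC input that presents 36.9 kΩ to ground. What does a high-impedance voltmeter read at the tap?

The load sits in parallel with R₂: R₂‖R_L = (6800 × 36900) / (6800 + 36900) = 5742 Ω.
V_out = 46.6 × 5742 / (820 + 5742) = 46.6 × 5742/6562 = 40.8 V.

V_out ≈ 40.8 V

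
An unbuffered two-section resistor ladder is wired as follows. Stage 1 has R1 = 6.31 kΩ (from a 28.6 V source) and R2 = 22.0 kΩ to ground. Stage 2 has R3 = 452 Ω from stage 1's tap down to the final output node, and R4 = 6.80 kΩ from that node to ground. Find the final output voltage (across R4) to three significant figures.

Stage 2 presents R3+R4 = 7252 Ω as a load on stage 1's tap.
Stage 1's lower leg becomes R2‖(R3+R4) = 5454 Ω, so V_mid = 28.6 × 5454/11760 = 13.26 V.
Stage 2 is itself unloaded: V_out = V_mid × R4/(R3+R4) = 13.26 × 6800/7252 = 12.4 V.

V_out ≈ 12.4 V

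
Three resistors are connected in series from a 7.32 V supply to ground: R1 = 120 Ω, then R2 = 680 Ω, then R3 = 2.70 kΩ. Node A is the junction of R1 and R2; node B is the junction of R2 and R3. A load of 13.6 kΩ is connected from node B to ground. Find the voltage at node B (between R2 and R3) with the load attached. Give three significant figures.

V ≈ 5.40 V

At node B, R3 is in parallel with the load: R3‖R_L = 2253 Ω.
Below node A the resistance is R2 + (R3‖R_L) = 2933 Ω, so V_A = 7.32 × 2933/3053 = 7.032 V.
Then V_B = V_A × (R3‖R_L)/(R2 + R3‖R_L) = 7.032 × 2253/2933 = 5.40 V.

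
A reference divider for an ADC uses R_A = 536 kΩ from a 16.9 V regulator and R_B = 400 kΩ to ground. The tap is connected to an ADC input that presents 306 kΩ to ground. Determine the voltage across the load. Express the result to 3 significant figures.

V_out ≈ 4.13 V

The load sits in parallel with R_B: R_B‖R_L = (400 × 306) / (400 + 306) = 173.4 kΩ.
V_out = 16.9 × 173.4 / (536 + 173.4) = 16.9 × 173.4/709.4 = 4.13 V.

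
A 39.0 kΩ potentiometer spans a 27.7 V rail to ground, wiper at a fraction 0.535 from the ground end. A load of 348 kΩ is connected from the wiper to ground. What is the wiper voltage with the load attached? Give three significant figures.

The wiper splits the pot into (1−α)R = 18.14 kΩ above and αR = 20.86 kΩ below.
Lower section ‖ load = 19.68 kΩ.
V_wiper = 27.7 × 19.68/(18.14 + 19.68) = 14.4 V.

V ≈ 14.4 V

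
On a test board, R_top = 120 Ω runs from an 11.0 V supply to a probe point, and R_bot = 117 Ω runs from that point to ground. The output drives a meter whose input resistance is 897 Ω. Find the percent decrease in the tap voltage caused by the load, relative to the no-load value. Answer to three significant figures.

6.20 %

The divider's output (Thévenin) resistance is R_top‖R_bot = 59.24 Ω.
Fractional drop under load = R_th/(R_th + R_L) = 59.24 / (59.24 + 897) = 0.06195.
So the output falls by 6.20 %.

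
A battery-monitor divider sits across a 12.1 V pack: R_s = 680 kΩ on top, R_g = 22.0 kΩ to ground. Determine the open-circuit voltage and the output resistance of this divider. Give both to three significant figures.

V_th is the open-circuit tap voltage: 12.1 × 22.0/(680 + 22.0) = 0.379 V.
With the supply zeroed, R_s and R_g appear in parallel from the tap: R_th = R_s‖R_g = (680 × 22.0)/702.0 = 21.3 kΩ.

V_th = 0.379 V, R_th = 21.3 kΩ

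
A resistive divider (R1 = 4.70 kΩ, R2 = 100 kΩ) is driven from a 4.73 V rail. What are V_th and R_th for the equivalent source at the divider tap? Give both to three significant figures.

V_th = 4.52 V, R_th = 4.49 kΩ

V_th is the open-circuit tap voltage: 4.73 × 100/(4.70 + 100) = 4.52 V.
With the supply zeroed, R1 and R2 appear in parallel from the tap: R_th = R1‖R2 = (4.70 × 100)/104.7 = 4.49 kΩ.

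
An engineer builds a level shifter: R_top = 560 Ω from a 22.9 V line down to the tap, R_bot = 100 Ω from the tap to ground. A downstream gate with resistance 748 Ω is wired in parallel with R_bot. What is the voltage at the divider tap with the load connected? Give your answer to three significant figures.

The load sits in parallel with R_bot: R_bot‖R_L = (100 × 748) / (100 + 748) = 88.21 Ω.
V_out = 22.9 × 88.21 / (560 + 88.21) = 22.9 × 88.21/648.2 = 3.12 V.
(Unloaded it would have been 3.47 V.)

V_out ≈ 3.12 V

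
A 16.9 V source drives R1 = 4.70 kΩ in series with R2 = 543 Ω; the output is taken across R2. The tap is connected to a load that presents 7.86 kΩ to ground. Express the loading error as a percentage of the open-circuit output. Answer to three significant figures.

5.83 %

The divider's output (Thévenin) resistance is R1‖R2 = 486.8 Ω.
Fractional drop under load = R_th/(R_th + R_L) = 486.8 / (486.8 + 7860) = 0.05832.
So the output falls by 5.83 %.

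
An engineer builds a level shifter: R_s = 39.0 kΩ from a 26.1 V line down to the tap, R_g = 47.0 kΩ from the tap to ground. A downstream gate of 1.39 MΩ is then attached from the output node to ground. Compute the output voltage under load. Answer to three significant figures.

The load sits in parallel with R_g: R_g‖R_L = (47.0 × 1390) / (47.0 + 1390) = 45.46 kΩ.
V_out = 26.1 × 45.46 / (39.0 + 45.46) = 26.1 × 45.46/84.46 = 14.0 V.
(Unloaded it would have been 14.3 V.)

V_out ≈ 14.0 V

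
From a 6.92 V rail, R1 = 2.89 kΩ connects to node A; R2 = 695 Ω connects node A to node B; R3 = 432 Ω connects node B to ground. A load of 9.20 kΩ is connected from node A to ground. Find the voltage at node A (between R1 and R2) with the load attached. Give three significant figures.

Below node A the series string R2+R3 = 1127 Ω sits in parallel with the 9200 Ω load: 1004 Ω.
V_A = 6.92 × 1004/(2890 + 1004) = 1.78 V.

V ≈ 1.78 V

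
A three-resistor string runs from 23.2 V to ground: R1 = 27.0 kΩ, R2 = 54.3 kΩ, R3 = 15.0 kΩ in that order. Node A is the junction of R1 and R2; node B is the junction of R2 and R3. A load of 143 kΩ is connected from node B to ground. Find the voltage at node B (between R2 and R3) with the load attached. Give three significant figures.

At node B, R3 is in parallel with the load: R3‖R_L = 13.58 kΩ.
Below node A the resistance is R2 + (R3‖R_L) = 67.88 kΩ, so V_A = 23.2 × 67.88/94.88 = 16.60 V.
Then V_B = V_A × (R3‖R_L)/(R2 + R3‖R_L) = 16.60 × 13.58/67.88 = 3.32 V.

V ≈ 3.32 V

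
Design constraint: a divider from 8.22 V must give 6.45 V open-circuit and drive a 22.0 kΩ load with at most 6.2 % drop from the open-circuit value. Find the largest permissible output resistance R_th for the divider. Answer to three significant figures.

R_th ≤ 1.45 kΩ

Loading drop = R_th/(R_th + R_L) ≤ 0.0620, so R_th ≤ R_L · ε/(1−ε) = 22.0 kΩ × 0.0620/0.9380 = 1.45 kΩ.
(Any R1, R2 with R2/(R1+R2) = 0.785 and R1‖R2 ≤ 1.45 kΩ will meet the spec.)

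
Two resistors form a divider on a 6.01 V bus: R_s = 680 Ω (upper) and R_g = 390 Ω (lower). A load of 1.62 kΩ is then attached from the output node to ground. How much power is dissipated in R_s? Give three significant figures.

Total resistance from the source is R_s + (R_g‖R_L) = 994.3 Ω, so I = 6.01/994.3 Ω = 6.044 mA.
P = I²·R_s = (6.044 mA)² × 680 Ω = 24.8 mW.

P ≈ 24.8 mW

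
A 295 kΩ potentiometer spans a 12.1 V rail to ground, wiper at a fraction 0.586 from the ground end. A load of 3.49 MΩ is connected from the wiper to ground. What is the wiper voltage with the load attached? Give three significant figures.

V ≈ 6.95 V

The wiper splits the pot into (1−α)R = 122.1 kΩ above and αR = 172.9 kΩ below.
Lower section ‖ load = 164.7 kΩ.
V_wiper = 12.1 × 164.7/(122.1 + 164.7) = 6.95 V.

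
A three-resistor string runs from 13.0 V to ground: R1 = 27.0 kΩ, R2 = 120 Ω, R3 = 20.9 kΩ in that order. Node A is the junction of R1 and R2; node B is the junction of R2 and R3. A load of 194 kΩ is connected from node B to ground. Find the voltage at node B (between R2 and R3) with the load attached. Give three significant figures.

V ≈ 5.33 V

At node B, R3 is in parallel with the load: R3‖R_L = 18870 Ω.
Below node A the resistance is R2 + (R3‖R_L) = 18990 Ω, so V_A = 13.0 × 18990/45990 = 5.367 V.
Then V_B = V_A × (R3‖R_L)/(R2 + R3‖R_L) = 5.367 × 18870/18990 = 5.33 V.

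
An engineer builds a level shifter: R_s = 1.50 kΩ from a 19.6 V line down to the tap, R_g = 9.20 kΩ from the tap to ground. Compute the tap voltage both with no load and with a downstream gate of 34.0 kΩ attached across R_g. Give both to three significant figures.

Unloaded: 16.9 V; loaded: 16.2 V

Open-circuit: V = 19.6 × 9.20/(1.50 + 9.20) = 16.9 V.
With the load, R_g becomes R_g‖R_L = 7.241 kΩ, so V = 19.6 × 7.241/8.741 = 16.2 V.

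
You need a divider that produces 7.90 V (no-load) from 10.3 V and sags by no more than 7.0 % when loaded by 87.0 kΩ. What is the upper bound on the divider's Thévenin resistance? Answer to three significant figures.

Loading drop = R_th/(R_th + R_L) ≤ 0.0700, so R_th ≤ R_L · ε/(1−ε) = 87.0 kΩ × 0.0700/0.9300 = 6.55 kΩ.
(Any R1, R2 with R2/(R1+R2) = 0.767 and R1‖R2 ≤ 6.55 kΩ will meet the spec.)

R_th ≤ 6.55 kΩ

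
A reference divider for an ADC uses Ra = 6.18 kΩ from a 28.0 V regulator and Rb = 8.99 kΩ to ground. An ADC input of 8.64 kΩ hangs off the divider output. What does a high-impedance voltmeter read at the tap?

The load sits in parallel with Rb: Rb‖R_L = (8.99 × 8.64) / (8.99 + 8.64) = 4.406 kΩ.
V_out = 28.0 × 4.406 / (6.18 + 4.406) = 28.0 × 4.406/10.59 = 11.7 V.

V_out ≈ 11.7 V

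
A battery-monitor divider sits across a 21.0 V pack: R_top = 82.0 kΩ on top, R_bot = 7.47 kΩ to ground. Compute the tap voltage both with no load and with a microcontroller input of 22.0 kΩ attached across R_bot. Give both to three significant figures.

Open-circuit: V = 21.0 × 7.47/(82.0 + 7.47) = 1.75 V.
With the load, R_bot becomes R_bot‖R_L = 5.577 kΩ, so V = 21.0 × 5.577/87.58 = 1.34 V.

Unloaded: 1.75 V; loaded: 1.34 V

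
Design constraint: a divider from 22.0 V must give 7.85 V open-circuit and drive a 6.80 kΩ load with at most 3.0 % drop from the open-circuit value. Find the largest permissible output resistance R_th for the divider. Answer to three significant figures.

R_th ≤ 210 Ω

Loading drop = R_th/(R_th + R_L) ≤ 0.0300, so R_th ≤ R_L · ε/(1−ε) = 6.80 kΩ × 0.0300/0.9700 = 210 Ω.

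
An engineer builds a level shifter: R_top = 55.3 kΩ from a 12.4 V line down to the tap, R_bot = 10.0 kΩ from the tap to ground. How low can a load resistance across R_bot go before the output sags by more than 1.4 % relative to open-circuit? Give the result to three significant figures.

R_L(min) ≈ 596 kΩ

Output resistance R_th = R_top‖R_bot = (55.3 × 10.0)/65.30 = 8.469 kΩ.
The fractional drop is R_th/(R_th + R_L); requiring this ≤ 0.0140 gives R_L ≥ R_th(1/0.0140 − 1) = 8.469 × 70.43 = 596 kΩ.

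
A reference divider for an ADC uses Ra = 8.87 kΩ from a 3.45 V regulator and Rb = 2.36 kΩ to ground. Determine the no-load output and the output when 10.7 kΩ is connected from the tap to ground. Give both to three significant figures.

Unloaded: 0.725 V; loaded: 0.617 V

Open-circuit: V = 3.45 × 2.36/(8.87 + 2.36) = 0.725 V.
With the load, Rb becomes Rb‖R_L = 1.934 kΩ, so V = 3.45 × 1.934/10.80 = 0.617 V.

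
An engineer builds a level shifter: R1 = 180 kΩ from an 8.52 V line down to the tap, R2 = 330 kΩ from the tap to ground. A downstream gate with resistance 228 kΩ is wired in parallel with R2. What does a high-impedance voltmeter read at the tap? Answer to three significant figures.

The load sits in parallel with R2: R2‖R_L = (330 × 228) / (330 + 228) = 134.8 kΩ.
V_out = 8.52 × 134.8 / (180 + 134.8) = 8.52 × 134.8/314.8 = 3.65 V.

V_out ≈ 3.65 V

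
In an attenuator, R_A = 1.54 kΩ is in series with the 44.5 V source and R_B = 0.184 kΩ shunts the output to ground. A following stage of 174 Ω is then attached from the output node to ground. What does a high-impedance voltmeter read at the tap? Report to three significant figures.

The load sits in parallel with R_B: R_B‖R_L = (184 × 174) / (184 + 174) = 89.43 Ω.
V_out = 44.5 × 89.43 / (1540 + 89.43) = 44.5 × 89.43/1629 = 2.44 V.
(Unloaded it would have been 4.75 V.)

V_out ≈ 2.44 V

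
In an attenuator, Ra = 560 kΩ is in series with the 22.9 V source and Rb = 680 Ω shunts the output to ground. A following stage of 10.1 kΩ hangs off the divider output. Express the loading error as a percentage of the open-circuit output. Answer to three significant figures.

6.30 %

The divider's output (Thévenin) resistance is Ra‖Rb = 679.2 Ω.
Fractional drop under load = R_th/(R_th + R_L) = 679.2 / (679.2 + 10100) = 0.06301.
So the output falls by 6.30 %.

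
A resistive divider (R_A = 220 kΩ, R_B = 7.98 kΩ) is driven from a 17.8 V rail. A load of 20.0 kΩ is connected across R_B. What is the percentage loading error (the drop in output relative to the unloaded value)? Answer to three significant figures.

Unloaded V = 17.8 × 7.98/228.0 = 0.6231 V.
Loaded: R_B‖R_L = 5.704 kΩ, giving V = 17.8 × 5.704/225.7 = 0.4498 V.
Drop = (0.6231 − 0.4498) / 0.6231 = 27.8 %.

27.8 %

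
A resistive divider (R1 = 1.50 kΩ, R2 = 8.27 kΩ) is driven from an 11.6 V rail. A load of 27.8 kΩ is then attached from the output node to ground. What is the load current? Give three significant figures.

R2‖R_L = 6.374 kΩ; V_out = 11.6 × 6.374/7.874 = 9.390 V.
I_L = V_out / R_L = 9.390 / 27.8 kΩ = 0.338 mA.

I_L ≈ 0.338 mA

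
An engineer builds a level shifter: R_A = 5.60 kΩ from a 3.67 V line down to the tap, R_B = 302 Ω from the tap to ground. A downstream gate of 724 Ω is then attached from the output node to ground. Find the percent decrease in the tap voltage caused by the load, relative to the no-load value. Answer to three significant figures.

28.4 %

Unloaded V = 3.67 × 302/5902 = 0.1878 V.
Loaded: R_B‖R_L = 213.1 Ω, giving V = 3.67 × 213.1/5813 = 0.1345 V.
Drop = (0.1878 − 0.1345) / 0.1878 = 28.4 %.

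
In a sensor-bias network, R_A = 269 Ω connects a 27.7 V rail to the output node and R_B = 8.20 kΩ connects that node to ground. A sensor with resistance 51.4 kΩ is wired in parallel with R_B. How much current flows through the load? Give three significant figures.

I_L ≈ 0.519 mA

R_B‖R_L = 7072 Ω; V_out = 27.7 × 7072/7341 = 26.68 V.
I_L = V_out / R_L = 26.68 / 51.4 kΩ = 0.519 mA.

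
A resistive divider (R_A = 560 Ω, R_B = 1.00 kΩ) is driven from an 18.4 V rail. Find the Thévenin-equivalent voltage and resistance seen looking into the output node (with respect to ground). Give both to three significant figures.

V_th is the open-circuit tap voltage: 18.4 × 1000/(560 + 1000) = 11.8 V.
With the supply zeroed, R_A and R_B appear in parallel from the tap: R_th = R_A‖R_B = (560 × 1000)/1560 = 359 Ω.

V_th = 11.8 V, R_th = 359 Ω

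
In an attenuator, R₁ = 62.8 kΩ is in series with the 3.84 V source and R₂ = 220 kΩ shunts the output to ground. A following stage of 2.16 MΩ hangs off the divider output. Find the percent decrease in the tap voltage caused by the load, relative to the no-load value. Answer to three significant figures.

The divider's output (Thévenin) resistance is R₁‖R₂ = 48.85 kΩ.
Fractional drop under load = R_th/(R_th + R_L) = 48.85 / (48.85 + 2160) = 0.02212.
So the output falls by 2.21 %.

2.21 %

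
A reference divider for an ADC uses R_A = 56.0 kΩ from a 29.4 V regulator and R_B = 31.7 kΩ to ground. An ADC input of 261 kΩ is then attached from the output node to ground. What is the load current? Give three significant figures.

I_L ≈ 0.0378 mA

R_B‖R_L = 28.27 kΩ; V_out = 29.4 × 28.27/84.27 = 9.862 V.
I_L = V_out / R_L = 9.862 / 261 kΩ = 0.0378 mA.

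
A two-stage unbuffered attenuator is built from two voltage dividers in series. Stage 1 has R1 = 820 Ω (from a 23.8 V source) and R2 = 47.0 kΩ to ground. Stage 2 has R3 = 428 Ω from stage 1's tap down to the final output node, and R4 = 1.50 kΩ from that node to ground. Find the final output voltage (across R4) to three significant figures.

Stage 2 presents R3+R4 = 1928 Ω as a load on stage 1's tap.
Stage 1's lower leg becomes R2‖(R3+R4) = 1852 Ω, so V_mid = 23.8 × 1852/2672 = 16.50 V.
Stage 2 is itself unloaded: V_out = V_mid × R4/(R3+R4) = 16.50 × 1500/1928 = 12.8 V.

V_out ≈ 12.8 V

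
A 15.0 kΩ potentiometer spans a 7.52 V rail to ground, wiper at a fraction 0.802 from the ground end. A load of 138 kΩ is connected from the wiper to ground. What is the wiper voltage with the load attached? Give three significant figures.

V ≈ 5.93 V

The wiper splits the pot into (1−α)R = 2.970 kΩ above and αR = 12.03 kΩ below.
Lower section ‖ load = 11.07 kΩ.
V_wiper = 7.52 × 11.07/(2.970 + 11.07) = 5.93 V.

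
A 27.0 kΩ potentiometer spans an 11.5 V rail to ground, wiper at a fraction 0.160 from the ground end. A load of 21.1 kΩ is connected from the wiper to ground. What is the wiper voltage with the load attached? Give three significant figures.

The wiper splits the pot into (1−α)R = 22.68 kΩ above and αR = 4.320 kΩ below.
Lower section ‖ load = 3.586 kΩ.
V_wiper = 11.5 × 3.586/(22.68 + 3.586) = 1.57 V.

V ≈ 1.57 V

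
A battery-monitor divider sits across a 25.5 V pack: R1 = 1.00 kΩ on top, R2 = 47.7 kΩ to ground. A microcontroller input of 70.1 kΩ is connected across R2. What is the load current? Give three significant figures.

R2‖R_L = 28.39 kΩ; V_out = 25.5 × 28.39/29.39 = 24.63 V.
I_L = V_out / R_L = 24.63 / 70.1 kΩ = 0.351 mA.

I_L ≈ 0.351 mA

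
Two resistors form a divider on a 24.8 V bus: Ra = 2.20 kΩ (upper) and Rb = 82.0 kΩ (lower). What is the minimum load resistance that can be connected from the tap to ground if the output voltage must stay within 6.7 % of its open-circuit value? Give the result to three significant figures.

R_L(min) ≈ 29.8 kΩ

Output resistance R_th = Ra‖Rb = (2.20 × 82.0)/84.20 = 2.143 kΩ.
The fractional drop is R_th/(R_th + R_L); requiring this ≤ 0.0670 gives R_L ≥ R_th(1/0.0670 − 1) = 2.143 × 13.93 = 29.8 kΩ.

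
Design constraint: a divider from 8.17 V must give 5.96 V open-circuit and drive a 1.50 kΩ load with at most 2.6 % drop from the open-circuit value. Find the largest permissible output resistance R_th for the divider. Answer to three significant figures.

R_th ≤ 40.0 Ω

Loading drop = R_th/(R_th + R_L) ≤ 0.0260, so R_th ≤ R_L · ε/(1−ε) = 1.50 kΩ × 0.0260/0.9740 = 40.0 Ω.
(Any R1, R2 with R2/(R1+R2) = 0.729 and R1‖R2 ≤ 40.0 Ω will meet the spec.)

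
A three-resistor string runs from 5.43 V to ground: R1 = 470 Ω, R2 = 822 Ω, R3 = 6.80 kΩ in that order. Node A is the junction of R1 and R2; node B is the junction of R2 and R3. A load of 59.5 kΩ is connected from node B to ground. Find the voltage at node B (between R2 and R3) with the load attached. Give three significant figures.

V ≈ 4.48 V

At node B, R3 is in parallel with the load: R3‖R_L = 6103 Ω.
Below node A the resistance is R2 + (R3‖R_L) = 6925 Ω, so V_A = 5.43 × 6925/7395 = 5.085 V.
Then V_B = V_A × (R3‖R_L)/(R2 + R3‖R_L) = 5.085 × 6103/6925 = 4.48 V.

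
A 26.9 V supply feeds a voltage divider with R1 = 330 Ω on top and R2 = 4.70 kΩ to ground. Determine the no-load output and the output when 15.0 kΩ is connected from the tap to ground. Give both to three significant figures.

Unloaded: 25.1 V; loaded: 24.6 V

Open-circuit: V = 26.9 × 4700/(330 + 4700) = 25.1 V.
With the load, R2 becomes R2‖R_L = 3579 Ω, so V = 26.9 × 3579/3909 = 24.6 V.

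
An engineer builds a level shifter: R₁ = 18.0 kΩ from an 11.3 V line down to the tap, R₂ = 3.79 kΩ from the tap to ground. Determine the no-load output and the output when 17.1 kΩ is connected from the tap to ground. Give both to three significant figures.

Open-circuit: V = 11.3 × 3.79/(18.0 + 3.79) = 1.97 V.
With the load, R₂ becomes R₂‖R_L = 3.102 kΩ, so V = 11.3 × 3.102/21.10 = 1.66 V.

Unloaded: 1.97 V; loaded: 1.66 V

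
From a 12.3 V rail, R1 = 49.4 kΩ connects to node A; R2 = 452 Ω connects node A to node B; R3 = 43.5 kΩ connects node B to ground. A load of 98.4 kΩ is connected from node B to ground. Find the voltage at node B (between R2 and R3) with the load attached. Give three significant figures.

At node B, R3 is in parallel with the load: R3‖R_L = 30160 Ω.
Below node A the resistance is R2 + (R3‖R_L) = 30620 Ω, so V_A = 12.3 × 30620/80020 = 4.706 V.
Then V_B = V_A × (R3‖R_L)/(R2 + R3‖R_L) = 4.706 × 30160/30620 = 4.64 V.

V ≈ 4.64 V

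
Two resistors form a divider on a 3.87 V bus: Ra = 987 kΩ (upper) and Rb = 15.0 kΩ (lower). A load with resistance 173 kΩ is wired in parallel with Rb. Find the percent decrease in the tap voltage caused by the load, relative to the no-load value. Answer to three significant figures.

The divider's output (Thévenin) resistance is Ra‖Rb = 14.78 kΩ.
Fractional drop under load = R_th/(R_th + R_L) = 14.78 / (14.78 + 173) = 0.07869.
So the output falls by 7.87 %.

7.87 %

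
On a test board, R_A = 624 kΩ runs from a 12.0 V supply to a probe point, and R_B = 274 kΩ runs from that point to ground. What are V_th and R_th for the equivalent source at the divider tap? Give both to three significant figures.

V_th is the open-circuit tap voltage: 12.0 × 274/(624 + 274) = 3.66 V.
With the supply zeroed, R_A and R_B appear in parallel from the tap: R_th = R_A‖R_B = (624 × 274)/898.0 = 190 kΩ.

V_th = 3.66 V, R_th = 190 kΩ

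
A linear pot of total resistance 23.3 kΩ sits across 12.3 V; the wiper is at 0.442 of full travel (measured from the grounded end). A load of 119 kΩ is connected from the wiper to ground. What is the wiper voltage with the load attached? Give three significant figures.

V ≈ 5.19 V

The wiper splits the pot into (1−α)R = 13.00 kΩ above and αR = 10.30 kΩ below.
Lower section ‖ load = 9.478 kΩ.
V_wiper = 12.3 × 9.478/(13.00 + 9.478) = 5.19 V.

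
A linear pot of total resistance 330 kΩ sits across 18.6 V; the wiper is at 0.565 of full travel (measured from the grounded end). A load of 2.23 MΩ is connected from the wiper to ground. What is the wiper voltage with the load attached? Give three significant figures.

The wiper splits the pot into (1−α)R = 143.6 kΩ above and αR = 186.4 kΩ below.
Lower section ‖ load = 172.1 kΩ.
V_wiper = 18.6 × 172.1/(143.6 + 172.1) = 10.1 V.

V ≈ 10.1 V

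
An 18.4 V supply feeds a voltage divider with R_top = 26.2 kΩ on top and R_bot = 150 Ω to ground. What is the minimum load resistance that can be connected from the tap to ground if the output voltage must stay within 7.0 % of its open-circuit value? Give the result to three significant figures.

Output resistance R_th = R_top‖R_bot = (26200 × 150)/26350 = 149.1 Ω.
The fractional drop is R_th/(R_th + R_L); requiring this ≤ 0.0700 gives R_L ≥ R_th(1/0.0700 − 1) = 149.1 × 13.29 = 1.98 kΩ.

R_L(min) ≈ 1.98 kΩ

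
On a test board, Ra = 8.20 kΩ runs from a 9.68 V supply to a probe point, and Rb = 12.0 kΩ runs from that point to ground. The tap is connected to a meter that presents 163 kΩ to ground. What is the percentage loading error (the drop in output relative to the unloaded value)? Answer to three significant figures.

2.90 %

The divider's output (Thévenin) resistance is Ra‖Rb = 4.871 kΩ.
Fractional drop under load = R_th/(R_th + R_L) = 4.871 / (4.871 + 163) = 0.02902.
So the output falls by 2.90 %.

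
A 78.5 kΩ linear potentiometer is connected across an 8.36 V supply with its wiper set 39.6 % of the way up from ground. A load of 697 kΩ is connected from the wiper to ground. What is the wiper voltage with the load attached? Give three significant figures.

V ≈ 3.22 V

The wiper splits the pot into (1−α)R = 47.41 kΩ above and αR = 31.09 kΩ below.
Lower section ‖ load = 29.76 kΩ.
V_wiper = 8.36 × 29.76/(47.41 + 29.76) = 3.22 V.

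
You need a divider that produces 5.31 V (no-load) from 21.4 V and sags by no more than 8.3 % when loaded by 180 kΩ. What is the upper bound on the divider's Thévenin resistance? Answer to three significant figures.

Loading drop = R_th/(R_th + R_L) ≤ 0.0830, so R_th ≤ R_L · ε/(1−ε) = 180 kΩ × 0.0830/0.9170 = 16.3 kΩ.
(Any R1, R2 with R2/(R1+R2) = 0.248 and R1‖R2 ≤ 16.3 kΩ will meet the spec.)

R_th ≤ 16.3 kΩ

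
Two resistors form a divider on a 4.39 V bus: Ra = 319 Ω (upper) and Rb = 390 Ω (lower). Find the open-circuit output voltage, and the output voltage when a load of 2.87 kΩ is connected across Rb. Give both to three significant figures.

Unloaded: 2.41 V; loaded: 2.28 V

Open-circuit: V = 4.39 × 390/(319 + 390) = 2.41 V.
With the load, Rb becomes Rb‖R_L = 343.3 Ω, so V = 4.39 × 343.3/662.3 = 2.28 V.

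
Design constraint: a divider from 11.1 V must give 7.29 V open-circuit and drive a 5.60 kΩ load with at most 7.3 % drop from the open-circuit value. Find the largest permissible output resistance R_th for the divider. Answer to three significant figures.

R_th ≤ 441 Ω

Loading drop = R_th/(R_th + R_L) ≤ 0.0730, so R_th ≤ R_L · ε/(1−ε) = 5.60 kΩ × 0.0730/0.9270 = 441 Ω.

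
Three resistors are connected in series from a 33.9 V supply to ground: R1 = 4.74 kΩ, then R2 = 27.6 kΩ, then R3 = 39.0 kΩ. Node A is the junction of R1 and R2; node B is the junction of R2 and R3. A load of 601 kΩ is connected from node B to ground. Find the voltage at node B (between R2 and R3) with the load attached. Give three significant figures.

At node B, R3 is in parallel with the load: R3‖R_L = 36.62 kΩ.
Below node A the resistance is R2 + (R3‖R_L) = 64.22 kΩ, so V_A = 33.9 × 64.22/68.96 = 31.57 V.
Then V_B = V_A × (R3‖R_L)/(R2 + R3‖R_L) = 31.57 × 36.62/64.22 = 18.0 V.

V ≈ 18.0 V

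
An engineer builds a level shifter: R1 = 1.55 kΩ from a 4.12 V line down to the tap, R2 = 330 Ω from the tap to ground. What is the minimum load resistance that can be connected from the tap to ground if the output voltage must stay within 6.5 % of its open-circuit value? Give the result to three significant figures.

R_L(min) ≈ 3.91 kΩ

Output resistance R_th = R1‖R2 = (1550 × 330)/1880 = 272.1 Ω.
The fractional drop is R_th/(R_th + R_L); requiring this ≤ 0.0650 gives R_L ≥ R_th(1/0.0650 − 1) = 272.1 × 14.38 = 3.91 kΩ.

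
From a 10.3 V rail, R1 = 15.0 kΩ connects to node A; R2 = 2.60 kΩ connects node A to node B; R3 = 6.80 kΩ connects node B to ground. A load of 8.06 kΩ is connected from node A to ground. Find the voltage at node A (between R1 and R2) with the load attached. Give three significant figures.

Below node A the series string R2+R3 = 9.400 kΩ sits in parallel with the 8.06 kΩ load: 4.339 kΩ.
V_A = 10.3 × 4.339/(15.0 + 4.339) = 2.31 V.

V ≈ 2.31 V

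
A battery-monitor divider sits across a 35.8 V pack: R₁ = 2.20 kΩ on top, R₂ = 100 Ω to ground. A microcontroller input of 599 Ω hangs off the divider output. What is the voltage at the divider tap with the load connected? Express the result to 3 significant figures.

The load sits in parallel with R₂: R₂‖R_L = (100 × 599) / (100 + 599) = 85.69 Ω.
V_out = 35.8 × 85.69 / (2200 + 85.69) = 35.8 × 85.69/2286 = 1.34 V.

V_out ≈ 1.34 V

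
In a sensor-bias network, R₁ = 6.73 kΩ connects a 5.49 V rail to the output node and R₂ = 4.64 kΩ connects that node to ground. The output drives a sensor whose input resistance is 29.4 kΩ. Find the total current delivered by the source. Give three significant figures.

I ≈ 0.511 mA

R₂‖R_L = 4.008 kΩ, so the source sees R₁ + R₂‖R_L = 10.74 kΩ.
I = 5.49 V / 10.74 kΩ = 0.511 mA.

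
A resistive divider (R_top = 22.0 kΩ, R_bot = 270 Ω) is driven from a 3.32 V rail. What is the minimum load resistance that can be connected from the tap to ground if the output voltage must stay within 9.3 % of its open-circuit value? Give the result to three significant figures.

Output resistance R_th = R_top‖R_bot = (22000 × 270)/22270 = 266.7 Ω.
The fractional drop is R_th/(R_th + R_L); requiring this ≤ 0.0930 gives R_L ≥ R_th(1/0.0930 − 1) = 266.7 × 9.753 = 2.60 kΩ.

R_L(min) ≈ 2.60 kΩ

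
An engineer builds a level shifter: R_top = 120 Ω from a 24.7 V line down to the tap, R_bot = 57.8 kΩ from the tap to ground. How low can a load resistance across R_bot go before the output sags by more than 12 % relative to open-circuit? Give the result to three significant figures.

Output resistance R_th = R_top‖R_bot = (120 × 57800)/57920 = 119.8 Ω.
The fractional drop is R_th/(R_th + R_L); requiring this ≤ 0.120 gives R_L ≥ R_th(1/0.120 − 1) = 119.8 × 7.333 = 878 Ω.

R_L(min) ≈ 878 Ω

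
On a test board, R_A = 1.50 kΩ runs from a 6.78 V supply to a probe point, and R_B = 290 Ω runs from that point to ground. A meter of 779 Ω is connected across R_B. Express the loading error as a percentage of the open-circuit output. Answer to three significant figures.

23.8 %

The divider's output (Thévenin) resistance is R_A‖R_B = 243.0 Ω.
Fractional drop under load = R_th/(R_th + R_L) = 243.0 / (243.0 + 779) = 0.2378.
So the output falls by 23.8 %.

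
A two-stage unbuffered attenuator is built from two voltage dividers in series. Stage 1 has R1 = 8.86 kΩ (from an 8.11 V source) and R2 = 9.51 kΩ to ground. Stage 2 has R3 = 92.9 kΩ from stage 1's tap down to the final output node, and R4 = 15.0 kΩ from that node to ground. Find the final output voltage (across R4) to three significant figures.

V_out ≈ 0.560 V

Stage 2 presents R3+R4 = 107.9 kΩ as a load on stage 1's tap.
Stage 1's lower leg becomes R2‖(R3+R4) = 8.740 kΩ, so V_mid = 8.11 × 8.740/17.60 = 4.027 V.
Stage 2 is itself unloaded: V_out = V_mid × R4/(R3+R4) = 4.027 × 15.0/107.9 = 0.560 V.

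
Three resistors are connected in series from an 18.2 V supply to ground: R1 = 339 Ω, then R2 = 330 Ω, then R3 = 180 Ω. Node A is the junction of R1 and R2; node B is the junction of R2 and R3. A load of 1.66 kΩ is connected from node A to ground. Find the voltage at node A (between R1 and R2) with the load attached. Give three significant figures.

V ≈ 9.74 V

Below node A the series string R2+R3 = 510.0 Ω sits in parallel with the 1660 Ω load: 390.1 Ω.
V_A = 18.2 × 390.1/(339 + 390.1) = 9.74 V.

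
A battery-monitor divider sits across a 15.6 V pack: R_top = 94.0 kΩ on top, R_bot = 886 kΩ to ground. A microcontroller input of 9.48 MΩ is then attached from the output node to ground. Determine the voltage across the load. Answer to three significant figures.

V_out ≈ 14.0 V

The load sits in parallel with R_bot: R_bot‖R_L = (886 × 9480) / (886 + 9480) = 810.3 kΩ.
V_out = 15.6 × 810.3 / (94.0 + 810.3) = 15.6 × 810.3/904.3 = 14.0 V.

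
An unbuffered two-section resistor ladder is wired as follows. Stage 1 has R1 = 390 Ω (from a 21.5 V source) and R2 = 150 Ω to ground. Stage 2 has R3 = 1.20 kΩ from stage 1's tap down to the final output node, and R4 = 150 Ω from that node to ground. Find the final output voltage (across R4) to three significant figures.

V_out ≈ 0.614 V

Stage 2 presents R3+R4 = 1350 Ω as a load on stage 1's tap.
Stage 1's lower leg becomes R2‖(R3+R4) = 135.0 Ω, so V_mid = 21.5 × 135.0/525.0 = 5.529 V.
Stage 2 is itself unloaded: V_out = V_mid × R4/(R3+R4) = 5.529 × 150/1350 = 0.614 V.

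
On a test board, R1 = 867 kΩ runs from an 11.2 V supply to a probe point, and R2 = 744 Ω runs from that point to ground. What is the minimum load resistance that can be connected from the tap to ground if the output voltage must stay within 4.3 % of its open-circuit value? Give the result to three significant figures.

R_L(min) ≈ 16.5 kΩ

Output resistance R_th = R1‖R2 = (867000 × 744)/867700 = 743.4 Ω.
The fractional drop is R_th/(R_th + R_L); requiring this ≤ 0.0430 gives R_L ≥ R_th(1/0.0430 − 1) = 743.4 × 22.26 = 16.5 kΩ.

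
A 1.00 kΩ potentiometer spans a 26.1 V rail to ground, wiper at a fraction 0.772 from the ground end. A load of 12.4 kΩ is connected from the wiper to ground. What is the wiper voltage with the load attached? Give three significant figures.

V ≈ 19.9 V

The wiper splits the pot into (1−α)R = 228.0 Ω above and αR = 772.0 Ω below.
Lower section ‖ load = 726.8 Ω.
V_wiper = 26.1 × 726.8/(228.0 + 726.8) = 19.9 V.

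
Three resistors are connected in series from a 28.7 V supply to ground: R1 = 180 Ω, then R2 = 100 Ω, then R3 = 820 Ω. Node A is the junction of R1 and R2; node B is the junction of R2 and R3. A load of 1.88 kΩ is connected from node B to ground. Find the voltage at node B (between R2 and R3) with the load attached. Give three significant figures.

At node B, R3 is in parallel with the load: R3‖R_L = 571.0 Ω.
Below node A the resistance is R2 + (R3‖R_L) = 671.0 Ω, so V_A = 28.7 × 671.0/851.0 = 22.63 V.
Then V_B = V_A × (R3‖R_L)/(R2 + R3‖R_L) = 22.63 × 571.0/671.0 = 19.3 V.

V ≈ 19.3 V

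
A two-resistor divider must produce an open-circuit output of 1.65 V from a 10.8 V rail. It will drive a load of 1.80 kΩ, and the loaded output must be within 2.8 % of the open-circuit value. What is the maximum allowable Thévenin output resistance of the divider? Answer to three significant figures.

Loading drop = R_th/(R_th + R_L) ≤ 0.0280, so R_th ≤ R_L · ε/(1−ε) = 1.80 kΩ × 0.0280/0.9720 = 51.9 Ω.
(Any R1, R2 with R2/(R1+R2) = 0.153 and R1‖R2 ≤ 51.9 Ω will meet the spec.)

R_th ≤ 51.9 Ω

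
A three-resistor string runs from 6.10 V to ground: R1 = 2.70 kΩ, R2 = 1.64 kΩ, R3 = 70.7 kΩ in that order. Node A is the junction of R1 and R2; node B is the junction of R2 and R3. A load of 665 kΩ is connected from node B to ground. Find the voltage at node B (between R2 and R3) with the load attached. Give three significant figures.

V ≈ 5.71 V

At node B, R3 is in parallel with the load: R3‖R_L = 63.91 kΩ.
Below node A the resistance is R2 + (R3‖R_L) = 65.55 kΩ, so V_A = 6.10 × 65.55/68.25 = 5.859 V.
Then V_B = V_A × (R3‖R_L)/(R2 + R3‖R_L) = 5.859 × 63.91/65.55 = 5.71 V.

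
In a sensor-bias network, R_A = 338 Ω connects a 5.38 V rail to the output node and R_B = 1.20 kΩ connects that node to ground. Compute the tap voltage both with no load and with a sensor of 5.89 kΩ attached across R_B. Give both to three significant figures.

Open-circuit: V = 5.38 × 1200/(338 + 1200) = 4.20 V.
With the load, R_B becomes R_B‖R_L = 996.9 Ω, so V = 5.38 × 996.9/1335 = 4.02 V.

Unloaded: 4.20 V; loaded: 4.02 V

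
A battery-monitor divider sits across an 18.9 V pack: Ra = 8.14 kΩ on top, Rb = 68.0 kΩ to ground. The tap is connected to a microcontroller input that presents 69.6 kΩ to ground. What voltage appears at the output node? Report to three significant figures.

V_out ≈ 15.3 V

The load sits in parallel with Rb: Rb‖R_L = (68.0 × 69.6) / (68.0 + 69.6) = 34.40 kΩ.
V_out = 18.9 × 34.40 / (8.14 + 34.40) = 18.9 × 34.40/42.54 = 15.3 V.
(Unloaded it would have been 16.9 V.)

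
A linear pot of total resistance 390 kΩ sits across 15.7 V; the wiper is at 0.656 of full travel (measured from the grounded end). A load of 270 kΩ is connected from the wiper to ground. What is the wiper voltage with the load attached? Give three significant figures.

V ≈ 7.77 V

The wiper splits the pot into (1−α)R = 134.2 kΩ above and αR = 255.8 kΩ below.
Lower section ‖ load = 131.4 kΩ.
V_wiper = 15.7 × 131.4/(134.2 + 131.4) = 7.77 V.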